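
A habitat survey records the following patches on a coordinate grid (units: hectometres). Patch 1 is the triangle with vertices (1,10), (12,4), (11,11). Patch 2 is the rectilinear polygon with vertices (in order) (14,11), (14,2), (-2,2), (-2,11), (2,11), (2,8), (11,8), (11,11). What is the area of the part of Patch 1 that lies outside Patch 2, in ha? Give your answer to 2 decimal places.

|Patch 1| = 35.5, |Patch 1∩Patch 2| = 14.4894.
|Patch 1 ∖ Patch 2| = |Patch 1| − |Patch 1∩Patch 2| = 35.5 − 14.4894 = 21.01.

21.01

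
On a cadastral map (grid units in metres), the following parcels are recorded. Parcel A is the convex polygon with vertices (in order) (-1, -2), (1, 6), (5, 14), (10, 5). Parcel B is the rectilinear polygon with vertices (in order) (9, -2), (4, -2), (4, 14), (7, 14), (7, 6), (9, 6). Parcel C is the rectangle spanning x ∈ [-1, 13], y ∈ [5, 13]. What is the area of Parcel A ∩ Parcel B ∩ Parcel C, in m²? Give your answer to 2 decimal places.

The intersection is the polygon with vertices (7,10.4), (7,6), (9,6), (9,5), (4,5), (4,12), (4.5,13), (5.556,13).
By the shoelace formula its area is 23.87.

23.87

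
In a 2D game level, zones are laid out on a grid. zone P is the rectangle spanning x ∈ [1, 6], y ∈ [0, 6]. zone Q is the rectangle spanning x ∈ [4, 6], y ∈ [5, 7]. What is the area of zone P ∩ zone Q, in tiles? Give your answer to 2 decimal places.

2.00

|zone P∩zone Q|: x∈[4,6], y∈[5,6] → 2·1 = 2.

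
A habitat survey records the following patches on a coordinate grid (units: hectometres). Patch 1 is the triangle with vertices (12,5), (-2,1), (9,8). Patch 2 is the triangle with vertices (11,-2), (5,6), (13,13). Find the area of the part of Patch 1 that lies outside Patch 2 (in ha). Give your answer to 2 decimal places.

11.30

|Patch 1| = 27, |Patch 1∩Patch 2| = 15.7026.
|Patch 1 ∖ Patch 2| = |Patch 1| − |Patch 1∩Patch 2| = 27 − 15.7026 = 11.30.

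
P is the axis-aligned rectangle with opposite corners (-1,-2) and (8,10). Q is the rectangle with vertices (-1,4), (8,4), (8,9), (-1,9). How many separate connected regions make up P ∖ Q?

P ∖ Q splits into 2 disjoint pieces (area 54, area 9).

2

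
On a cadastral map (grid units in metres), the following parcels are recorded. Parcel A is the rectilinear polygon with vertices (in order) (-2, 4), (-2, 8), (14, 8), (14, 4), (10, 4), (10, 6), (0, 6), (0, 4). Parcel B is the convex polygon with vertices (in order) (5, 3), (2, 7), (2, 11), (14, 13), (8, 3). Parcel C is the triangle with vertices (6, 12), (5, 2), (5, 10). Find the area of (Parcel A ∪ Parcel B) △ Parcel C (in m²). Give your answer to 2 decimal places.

95.72

|Parcel A ∪ Parcel B| = 99.575.
|(Parcel A ∪ Parcel B) ∩ Parcel C| = 3.9253.
|(Parcel A ∪ Parcel B) △ Parcel C| = 99.575 + 4 − 7.8507 = 95.72.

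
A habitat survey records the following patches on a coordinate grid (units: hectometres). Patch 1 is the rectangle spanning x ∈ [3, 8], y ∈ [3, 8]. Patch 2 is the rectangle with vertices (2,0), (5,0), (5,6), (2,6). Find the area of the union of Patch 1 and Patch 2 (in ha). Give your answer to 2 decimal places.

By inclusion–exclusion:
Individual areas: |Patch 1| = 25, |Patch 2| = 18.
|Patch 1∩Patch 2|: x∈[3,5], y∈[3,6] → 2·3 = 6.
|Patch 1 ∪ Patch 2| = 43 − 6 = 37.00.

37.00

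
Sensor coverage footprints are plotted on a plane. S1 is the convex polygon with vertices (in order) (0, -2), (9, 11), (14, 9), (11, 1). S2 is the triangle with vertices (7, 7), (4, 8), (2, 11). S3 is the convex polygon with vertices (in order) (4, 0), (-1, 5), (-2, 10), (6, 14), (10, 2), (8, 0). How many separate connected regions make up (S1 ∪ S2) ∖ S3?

2

(S1 ∪ S2) ∖ S3 splits into 2 disjoint pieces (area 35.8, area 7.9697).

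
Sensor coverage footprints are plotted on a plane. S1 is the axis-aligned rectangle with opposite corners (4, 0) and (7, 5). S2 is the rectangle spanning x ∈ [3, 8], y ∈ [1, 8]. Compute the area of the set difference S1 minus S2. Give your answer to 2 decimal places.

3.00

|S1∩S2|: x∈[4,7], y∈[1,5] → 3·4 = 12.
|S1| = 15.
|S1 ∖ S2| = |S1| − |S1∩S2| = 15 − 12 = 3.00.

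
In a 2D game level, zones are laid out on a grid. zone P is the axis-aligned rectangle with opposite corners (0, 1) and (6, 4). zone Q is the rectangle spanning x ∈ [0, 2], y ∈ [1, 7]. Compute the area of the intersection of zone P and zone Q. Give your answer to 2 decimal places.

6.00

|zone P∩zone Q|: x∈[0,2], y∈[1,4] → 2·3 = 6.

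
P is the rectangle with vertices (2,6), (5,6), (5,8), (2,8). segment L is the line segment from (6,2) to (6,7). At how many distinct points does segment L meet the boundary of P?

0

The segment lies entirely outside P and never meets its boundary.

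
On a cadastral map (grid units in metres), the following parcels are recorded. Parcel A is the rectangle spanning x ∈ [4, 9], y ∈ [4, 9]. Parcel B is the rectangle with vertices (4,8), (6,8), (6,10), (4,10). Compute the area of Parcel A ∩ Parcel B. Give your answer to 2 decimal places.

|Parcel A∩Parcel B|: x∈[4,6], y∈[8,9] → 2·1 = 2.

2.00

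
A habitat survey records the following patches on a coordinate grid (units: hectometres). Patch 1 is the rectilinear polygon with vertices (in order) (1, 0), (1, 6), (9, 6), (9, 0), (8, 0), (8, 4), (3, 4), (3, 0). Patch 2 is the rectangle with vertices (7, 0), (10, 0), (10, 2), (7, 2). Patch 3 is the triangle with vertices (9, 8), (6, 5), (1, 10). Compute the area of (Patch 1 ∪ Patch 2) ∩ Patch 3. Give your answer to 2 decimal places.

The region (Patch 1 ∪ Patch 2) ∩ Patch 3 is the polygon with vertices (7,6), (6,5), (5,6).
By the shoelace formula its area is 1.00.

1.00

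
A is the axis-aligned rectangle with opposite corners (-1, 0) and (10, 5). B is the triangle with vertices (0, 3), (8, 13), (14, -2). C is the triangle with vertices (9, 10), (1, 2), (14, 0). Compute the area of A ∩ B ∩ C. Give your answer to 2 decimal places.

27.87

The intersection is the polygon with vertices (10,0.615), (4.162,1.514), (1.474,2.474), (4,5), (10,5).
By the shoelace formula its area is 27.87.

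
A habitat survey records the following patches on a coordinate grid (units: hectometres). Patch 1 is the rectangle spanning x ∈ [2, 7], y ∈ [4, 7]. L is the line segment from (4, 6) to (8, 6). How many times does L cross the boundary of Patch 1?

The segment meets the boundary at (7,6).

1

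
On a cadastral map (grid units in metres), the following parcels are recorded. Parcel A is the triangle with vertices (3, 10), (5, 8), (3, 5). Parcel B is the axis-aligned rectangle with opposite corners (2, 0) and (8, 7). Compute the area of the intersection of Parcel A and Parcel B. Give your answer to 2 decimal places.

The intersection is the polygon with vertices (3,5), (3,7), (4.333,7).
By the shoelace formula its area is 1.33.

1.33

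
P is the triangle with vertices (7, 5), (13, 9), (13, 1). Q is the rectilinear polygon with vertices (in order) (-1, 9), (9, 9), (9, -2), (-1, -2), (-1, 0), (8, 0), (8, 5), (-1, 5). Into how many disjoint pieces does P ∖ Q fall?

2

P ∖ Q splits into 2 disjoint pieces (area 21.3333, area 0.3333).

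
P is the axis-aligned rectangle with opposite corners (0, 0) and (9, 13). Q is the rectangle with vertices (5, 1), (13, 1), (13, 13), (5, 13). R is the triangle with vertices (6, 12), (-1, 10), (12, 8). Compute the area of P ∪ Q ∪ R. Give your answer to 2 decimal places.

By inclusion–exclusion:
Individual areas: |P| = 117, |Q| = 96, |R| = 20.
|P∩Q|: x∈[5,9], y∈[1,13] → 4·12 = 48.
|P∩R| = 17.4725.
|Q∩R| = 12.0879.
|P∩Q∩R| = 9.7802.
|P ∪ Q ∪ R| = 233 − 77.5604 + 9.7802 = 165.22.

165.22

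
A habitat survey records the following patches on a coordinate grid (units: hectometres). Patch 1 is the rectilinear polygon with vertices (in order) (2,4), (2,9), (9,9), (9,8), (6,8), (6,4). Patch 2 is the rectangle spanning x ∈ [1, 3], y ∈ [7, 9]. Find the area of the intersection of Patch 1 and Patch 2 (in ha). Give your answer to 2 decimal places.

The intersection is the polygon with vertices (2,9), (3,9), (3,7), (2,7).
By the shoelace formula its area is 2.00.

2.00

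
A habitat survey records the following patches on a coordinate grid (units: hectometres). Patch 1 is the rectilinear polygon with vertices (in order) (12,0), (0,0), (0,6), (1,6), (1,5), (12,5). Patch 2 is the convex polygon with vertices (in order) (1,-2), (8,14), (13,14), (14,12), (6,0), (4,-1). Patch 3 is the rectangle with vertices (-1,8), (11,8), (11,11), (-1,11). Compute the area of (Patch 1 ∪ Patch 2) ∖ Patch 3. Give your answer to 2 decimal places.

105.10

|Patch 1 ∪ Patch 2| = 120.0104.
|(Patch 1 ∪ Patch 2) ∩ Patch 3| = 14.9062.
|(Patch 1 ∪ Patch 2) ∖ Patch 3| = 120.0104 − 14.9062 = 105.10.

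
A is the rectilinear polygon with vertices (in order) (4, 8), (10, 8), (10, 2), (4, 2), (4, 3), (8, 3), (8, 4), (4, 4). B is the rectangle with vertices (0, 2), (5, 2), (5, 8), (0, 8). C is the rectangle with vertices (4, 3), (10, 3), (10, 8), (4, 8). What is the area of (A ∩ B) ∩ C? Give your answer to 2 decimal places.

|A ∩ B| = 5.
|(A ∩ B) ∩ C| = 4.00.

4.00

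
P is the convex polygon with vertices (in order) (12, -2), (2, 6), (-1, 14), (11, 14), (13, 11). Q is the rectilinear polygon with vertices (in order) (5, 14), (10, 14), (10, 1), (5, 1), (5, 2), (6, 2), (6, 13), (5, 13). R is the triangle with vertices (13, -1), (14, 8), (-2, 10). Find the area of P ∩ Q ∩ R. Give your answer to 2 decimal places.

The intersection is the polygon with vertices (6,9), (10,8.5), (10,1.2), (6,4.133).
By the shoelace formula its area is 24.33.

24.33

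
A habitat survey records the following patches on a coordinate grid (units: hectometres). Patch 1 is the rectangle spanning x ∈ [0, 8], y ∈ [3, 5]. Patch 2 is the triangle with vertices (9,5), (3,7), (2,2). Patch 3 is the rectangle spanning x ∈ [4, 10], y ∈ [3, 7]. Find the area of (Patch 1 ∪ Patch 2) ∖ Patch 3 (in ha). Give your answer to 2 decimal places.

|Patch 1 ∪ Patch 2| = 23.681.
|(Patch 1 ∪ Patch 2) ∩ Patch 3| = 12.381.
|(Patch 1 ∪ Patch 2) ∖ Patch 3| = 23.681 − 12.381 = 11.30.

11.30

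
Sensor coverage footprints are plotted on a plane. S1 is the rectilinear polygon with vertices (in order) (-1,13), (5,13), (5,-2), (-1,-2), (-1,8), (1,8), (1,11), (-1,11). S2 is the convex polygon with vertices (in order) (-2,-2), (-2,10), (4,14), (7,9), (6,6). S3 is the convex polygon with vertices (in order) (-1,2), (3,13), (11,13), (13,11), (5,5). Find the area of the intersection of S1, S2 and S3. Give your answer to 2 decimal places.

The intersection is the polygon with vertices (5,12.333), (5,5), (-1,2), (3,13), (4.6,13).
By the shoelace formula its area is 34.87.

34.87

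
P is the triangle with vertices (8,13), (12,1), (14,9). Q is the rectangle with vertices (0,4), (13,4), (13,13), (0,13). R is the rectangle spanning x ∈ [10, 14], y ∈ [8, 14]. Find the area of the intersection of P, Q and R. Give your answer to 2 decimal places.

The intersection is the polygon with vertices (13,9.667), (13,8), (10,8), (10,11.667).
By the shoelace formula its area is 8.00.

8.00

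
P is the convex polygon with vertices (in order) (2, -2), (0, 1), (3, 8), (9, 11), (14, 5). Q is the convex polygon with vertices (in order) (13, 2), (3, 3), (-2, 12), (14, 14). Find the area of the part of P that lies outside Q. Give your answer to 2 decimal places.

27.94

|P| = 93.5, |P∩Q| = 65.5632.
|P ∖ Q| = |P| − |P∩Q| = 93.5 − 65.5632 = 27.94.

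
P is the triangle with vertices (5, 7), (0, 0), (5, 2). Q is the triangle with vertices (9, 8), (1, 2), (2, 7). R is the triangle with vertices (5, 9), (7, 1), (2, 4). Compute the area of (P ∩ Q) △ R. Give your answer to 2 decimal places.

|P ∩ Q| = 3.0769.
|(P ∩ Q) ∩ R| = 2.8563.
|(P ∩ Q) △ R| = 3.0769 + 17 − 5.7126 = 14.36.

14.36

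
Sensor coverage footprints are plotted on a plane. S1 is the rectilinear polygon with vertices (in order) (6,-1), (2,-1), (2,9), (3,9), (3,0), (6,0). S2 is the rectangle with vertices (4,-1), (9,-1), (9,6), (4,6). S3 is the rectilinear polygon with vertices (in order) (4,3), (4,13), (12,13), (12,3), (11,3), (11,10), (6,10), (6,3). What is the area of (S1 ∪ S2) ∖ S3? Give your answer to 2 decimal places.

|S1 ∪ S2| = 46.
|(S1 ∪ S2) ∩ S3| = 6.
|(S1 ∪ S2) ∖ S3| = 46 − 6 = 40.00.

40.00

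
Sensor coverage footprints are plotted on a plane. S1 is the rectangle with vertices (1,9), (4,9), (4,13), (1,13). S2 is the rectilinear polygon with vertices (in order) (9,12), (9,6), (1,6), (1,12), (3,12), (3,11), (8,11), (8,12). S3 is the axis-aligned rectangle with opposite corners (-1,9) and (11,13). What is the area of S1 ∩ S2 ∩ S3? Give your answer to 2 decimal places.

8.00

The intersection is the polygon with vertices (1,9), (1,12), (3,12), (3,11), (4,11), (4,9).
By the shoelace formula its area is 8.00.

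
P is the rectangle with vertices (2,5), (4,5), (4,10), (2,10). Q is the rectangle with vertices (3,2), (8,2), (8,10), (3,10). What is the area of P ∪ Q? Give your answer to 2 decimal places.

By inclusion–exclusion:
Individual areas: |P| = 10, |Q| = 40.
|P∩Q|: x∈[3,4], y∈[5,10] → 1·5 = 5.
|P ∪ Q| = 50 − 5 = 45.00.

45.00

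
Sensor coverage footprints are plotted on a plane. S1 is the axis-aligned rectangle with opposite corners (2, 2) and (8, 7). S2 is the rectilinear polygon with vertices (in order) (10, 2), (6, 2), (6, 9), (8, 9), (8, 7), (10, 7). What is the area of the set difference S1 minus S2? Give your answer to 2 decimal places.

|S1| = 30, |S1∩S2| = 10.
|S1 ∖ S2| = |S1| − |S1∩S2| = 30 − 10 = 20.00.

20.00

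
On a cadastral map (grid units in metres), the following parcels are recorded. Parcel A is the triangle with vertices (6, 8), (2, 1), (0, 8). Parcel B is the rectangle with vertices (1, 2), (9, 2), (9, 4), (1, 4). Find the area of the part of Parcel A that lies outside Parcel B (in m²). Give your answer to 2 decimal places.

17.57

|Parcel A| = 21, |Parcel A∩Parcel B| = 3.4286.
|Parcel A ∖ Parcel B| = |Parcel A| − |Parcel A∩Parcel B| = 21 − 3.4286 = 17.57.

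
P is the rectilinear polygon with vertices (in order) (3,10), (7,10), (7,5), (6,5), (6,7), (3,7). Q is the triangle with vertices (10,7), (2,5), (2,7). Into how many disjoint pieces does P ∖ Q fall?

P ∖ Q splits into 2 disjoint pieces (area 12, area 1.125).

2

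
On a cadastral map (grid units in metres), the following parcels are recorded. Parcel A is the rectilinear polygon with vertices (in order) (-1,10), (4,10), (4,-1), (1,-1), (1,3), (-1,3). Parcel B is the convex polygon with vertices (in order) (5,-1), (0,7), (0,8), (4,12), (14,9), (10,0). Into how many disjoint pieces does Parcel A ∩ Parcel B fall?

Parcel A ∩ Parcel B is a single connected region.

1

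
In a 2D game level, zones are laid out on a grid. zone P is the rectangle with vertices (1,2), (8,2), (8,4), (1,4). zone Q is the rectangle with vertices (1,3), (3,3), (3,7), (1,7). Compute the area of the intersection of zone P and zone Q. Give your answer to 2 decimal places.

2.00

|zone P∩zone Q|: x∈[1,3], y∈[3,4] → 2·1 = 2.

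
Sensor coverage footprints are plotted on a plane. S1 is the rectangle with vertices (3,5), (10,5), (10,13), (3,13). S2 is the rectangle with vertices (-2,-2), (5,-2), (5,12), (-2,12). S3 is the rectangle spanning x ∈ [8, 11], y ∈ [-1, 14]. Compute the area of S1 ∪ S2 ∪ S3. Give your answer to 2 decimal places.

169.00

By inclusion–exclusion:
Individual areas: |S1| = 56, |S2| = 98, |S3| = 45.
|S1∩S2|: x∈[3,5], y∈[5,12] → 2·7 = 14.
|S1∩S3|: x∈[8,10], y∈[5,13] → 2·8 = 16.
|S2∩S3| = 0 (no overlap).
|S1∩S2∩S3| = 0.
|S1 ∪ S2 ∪ S3| = 199 − 30 + 0 = 169.00.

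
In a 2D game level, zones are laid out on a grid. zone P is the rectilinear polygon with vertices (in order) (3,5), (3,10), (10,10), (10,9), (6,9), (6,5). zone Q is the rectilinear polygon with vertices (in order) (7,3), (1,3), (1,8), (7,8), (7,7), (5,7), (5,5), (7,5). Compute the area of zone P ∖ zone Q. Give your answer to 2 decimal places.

|zone P| = 19, |zone P∩zone Q| = 7.
|zone P ∖ zone Q| = |zone P| − |zone P∩zone Q| = 19 − 7 = 12.00.

12.00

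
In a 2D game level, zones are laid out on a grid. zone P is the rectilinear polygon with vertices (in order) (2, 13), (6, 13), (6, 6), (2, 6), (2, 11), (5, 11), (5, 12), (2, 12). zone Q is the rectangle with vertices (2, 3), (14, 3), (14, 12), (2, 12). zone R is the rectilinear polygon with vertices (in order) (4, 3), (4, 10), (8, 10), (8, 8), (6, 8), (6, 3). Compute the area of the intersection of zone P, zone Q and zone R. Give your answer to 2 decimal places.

The intersection is the polygon with vertices (4,6), (4,10), (6,10), (6,8), (6,6).
By the shoelace formula its area is 8.00.

8.00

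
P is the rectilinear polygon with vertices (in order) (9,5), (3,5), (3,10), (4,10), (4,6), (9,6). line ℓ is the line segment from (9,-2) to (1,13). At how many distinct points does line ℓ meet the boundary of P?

The segment meets the boundary at (3,9.25), (4.733,6), (4,7.375), (5.267,5).

4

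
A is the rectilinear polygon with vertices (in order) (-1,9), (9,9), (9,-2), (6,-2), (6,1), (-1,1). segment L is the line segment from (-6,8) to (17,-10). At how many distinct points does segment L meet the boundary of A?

The segment meets the boundary at (6.778,-2), (6,-1.391), (2.944,1), (-1,4.087).

4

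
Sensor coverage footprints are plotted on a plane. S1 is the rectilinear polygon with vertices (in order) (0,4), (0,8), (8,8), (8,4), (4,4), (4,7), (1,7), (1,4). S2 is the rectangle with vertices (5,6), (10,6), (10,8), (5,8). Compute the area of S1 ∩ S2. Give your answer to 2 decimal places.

The intersection is the polygon with vertices (8,8), (8,6), (5,6), (5,8).
By the shoelace formula its area is 6.00.

6.00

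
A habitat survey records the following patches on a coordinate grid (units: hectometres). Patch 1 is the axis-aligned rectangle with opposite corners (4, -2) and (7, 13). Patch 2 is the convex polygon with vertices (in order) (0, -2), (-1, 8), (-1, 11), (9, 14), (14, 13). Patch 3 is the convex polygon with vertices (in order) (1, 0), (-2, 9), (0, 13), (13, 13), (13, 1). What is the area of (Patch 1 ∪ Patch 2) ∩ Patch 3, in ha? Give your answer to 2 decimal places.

113.58

|Patch 1 ∪ Patch 2| = 130.5952.
|(Patch 1 ∪ Patch 2) ∩ Patch 3| = 113.58.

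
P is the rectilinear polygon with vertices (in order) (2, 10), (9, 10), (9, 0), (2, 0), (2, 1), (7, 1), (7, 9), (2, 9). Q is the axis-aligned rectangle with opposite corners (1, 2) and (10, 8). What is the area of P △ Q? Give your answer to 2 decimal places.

60.00

|P| = 30, |Q| = 54, |P∩Q| = 12.
|P △ Q| = |P| + |Q| − 2·|P∩Q| = 30 + 54 − 24 = 60.00.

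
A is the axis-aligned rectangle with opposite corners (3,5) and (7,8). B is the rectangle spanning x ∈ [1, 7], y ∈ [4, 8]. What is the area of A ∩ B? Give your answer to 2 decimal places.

|A∩B|: x∈[3,7], y∈[5,8] → 4·3 = 12.

12.00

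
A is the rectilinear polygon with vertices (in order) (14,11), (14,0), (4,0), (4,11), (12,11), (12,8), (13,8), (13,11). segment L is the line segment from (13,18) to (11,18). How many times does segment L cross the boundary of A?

The segment lies entirely outside A and never meets its boundary.

0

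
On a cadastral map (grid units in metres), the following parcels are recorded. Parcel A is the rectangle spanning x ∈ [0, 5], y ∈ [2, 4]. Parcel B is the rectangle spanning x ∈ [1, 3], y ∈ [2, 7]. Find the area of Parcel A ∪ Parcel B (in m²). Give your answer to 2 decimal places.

16.00

By inclusion–exclusion:
Individual areas: |Parcel A| = 10, |Parcel B| = 10.
|Parcel A∩Parcel B|: x∈[1,3], y∈[2,4] → 2·2 = 4.
|Parcel A ∪ Parcel B| = 20 − 4 = 16.00.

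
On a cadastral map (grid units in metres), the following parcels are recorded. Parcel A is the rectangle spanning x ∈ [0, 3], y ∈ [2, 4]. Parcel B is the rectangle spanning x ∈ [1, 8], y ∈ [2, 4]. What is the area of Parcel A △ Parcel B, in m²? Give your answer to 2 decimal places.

12.00

|Parcel A∩Parcel B|: x∈[1,3], y∈[2,4] → 2·2 = 4.
|Parcel A △ Parcel B| = |Parcel A| + |Parcel B| − 2·|Parcel A∩Parcel B| = 6 + 14 − 8 = 12.00.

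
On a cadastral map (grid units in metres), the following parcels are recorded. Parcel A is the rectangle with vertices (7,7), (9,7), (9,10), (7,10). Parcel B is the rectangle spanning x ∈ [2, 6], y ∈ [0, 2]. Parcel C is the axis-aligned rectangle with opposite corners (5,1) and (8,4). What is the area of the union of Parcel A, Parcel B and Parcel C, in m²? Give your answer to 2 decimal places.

By inclusion–exclusion:
Individual areas: |Parcel A| = 6, |Parcel B| = 8, |Parcel C| = 9.
|Parcel A∩Parcel B| = 0 (no overlap).
|Parcel A∩Parcel C| = 0 (no overlap).
|Parcel B∩Parcel C|: x∈[5,6], y∈[1,2] → 1·1 = 1.
|Parcel A∩Parcel B∩Parcel C| = 0.
|Parcel A ∪ Parcel B ∪ Parcel C| = 23 − 1 + 0 = 22.00.

22.00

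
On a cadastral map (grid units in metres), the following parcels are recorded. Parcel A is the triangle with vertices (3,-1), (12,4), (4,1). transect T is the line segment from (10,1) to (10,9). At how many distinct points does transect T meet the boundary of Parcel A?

2

The segment meets the boundary at (10,3.25), (10,2.889).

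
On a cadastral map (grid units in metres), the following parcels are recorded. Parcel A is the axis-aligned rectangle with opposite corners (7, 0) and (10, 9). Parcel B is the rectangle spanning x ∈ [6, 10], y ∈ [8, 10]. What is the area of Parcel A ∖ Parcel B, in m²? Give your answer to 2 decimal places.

24.00

|Parcel A∩Parcel B|: x∈[7,10], y∈[8,9] → 3·1 = 3.
|Parcel A| = 27.
|Parcel A ∖ Parcel B| = |Parcel A| − |Parcel A∩Parcel B| = 27 − 3 = 24.00.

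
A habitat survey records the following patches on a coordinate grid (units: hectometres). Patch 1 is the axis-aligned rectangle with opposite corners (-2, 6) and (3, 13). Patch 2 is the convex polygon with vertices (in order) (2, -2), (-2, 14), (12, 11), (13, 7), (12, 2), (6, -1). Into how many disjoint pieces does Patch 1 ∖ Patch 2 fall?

2

Patch 1 ∖ Patch 2 splits into 2 disjoint pieces (area 0.0119, area 7.875).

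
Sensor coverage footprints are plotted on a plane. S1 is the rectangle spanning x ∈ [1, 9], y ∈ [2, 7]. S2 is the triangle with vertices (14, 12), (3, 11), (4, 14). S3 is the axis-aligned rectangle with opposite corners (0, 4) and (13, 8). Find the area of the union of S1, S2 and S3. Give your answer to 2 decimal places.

By inclusion–exclusion:
Individual areas: |S1| = 40, |S2| = 16, |S3| = 52.
|S1∩S2| = 0.
|S1∩S3|: x∈[1,9], y∈[4,7] → 8·3 = 24.
|S2∩S3| = 0.
|S1∩S2∩S3| = 0.
|S1 ∪ S2 ∪ S3| = 108 − 24 + 0 = 84.00.

84.00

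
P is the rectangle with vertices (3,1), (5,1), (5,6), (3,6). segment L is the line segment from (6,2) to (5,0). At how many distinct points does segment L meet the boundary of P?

The segment lies entirely outside P and never meets its boundary.

0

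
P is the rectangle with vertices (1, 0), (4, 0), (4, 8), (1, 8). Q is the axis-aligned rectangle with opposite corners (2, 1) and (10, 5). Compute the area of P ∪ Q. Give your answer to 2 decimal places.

48.00

By inclusion–exclusion:
Individual areas: |P| = 24, |Q| = 32.
|P∩Q|: x∈[2,4], y∈[1,5] → 2·4 = 8.
|P ∪ Q| = 56 − 8 = 48.00.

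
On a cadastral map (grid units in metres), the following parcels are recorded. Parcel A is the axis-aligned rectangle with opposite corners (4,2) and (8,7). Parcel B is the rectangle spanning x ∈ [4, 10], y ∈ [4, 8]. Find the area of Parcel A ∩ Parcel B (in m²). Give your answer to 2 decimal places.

12.00

|Parcel A∩Parcel B|: x∈[4,8], y∈[4,7] → 4·3 = 12.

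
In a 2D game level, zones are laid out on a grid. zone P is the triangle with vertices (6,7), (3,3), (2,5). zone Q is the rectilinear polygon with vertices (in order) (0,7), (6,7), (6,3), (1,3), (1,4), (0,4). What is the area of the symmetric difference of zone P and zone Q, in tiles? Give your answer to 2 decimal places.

18.00

|zone P| = 5, |zone Q| = 23, |zone P∩zone Q| = 5.
|zone P △ zone Q| = |zone P| + |zone Q| − 2·|zone P∩zone Q| = 5 + 23 − 10 = 18.00.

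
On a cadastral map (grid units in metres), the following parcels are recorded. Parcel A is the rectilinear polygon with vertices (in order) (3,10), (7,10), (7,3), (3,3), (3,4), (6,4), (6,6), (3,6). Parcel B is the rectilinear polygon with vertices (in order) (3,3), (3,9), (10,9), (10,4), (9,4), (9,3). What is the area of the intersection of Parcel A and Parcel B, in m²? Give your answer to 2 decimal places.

18.00

The intersection is the polygon with vertices (7,3), (3,3), (3,4), (6,4), (6,6), (3,6), (3,9), (7,9).
By the shoelace formula its area is 18.00.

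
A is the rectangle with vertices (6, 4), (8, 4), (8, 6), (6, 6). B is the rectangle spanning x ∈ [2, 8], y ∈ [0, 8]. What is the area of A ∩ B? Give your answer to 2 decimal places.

4.00

|A∩B|: x∈[6,8], y∈[4,6] → 2·2 = 4.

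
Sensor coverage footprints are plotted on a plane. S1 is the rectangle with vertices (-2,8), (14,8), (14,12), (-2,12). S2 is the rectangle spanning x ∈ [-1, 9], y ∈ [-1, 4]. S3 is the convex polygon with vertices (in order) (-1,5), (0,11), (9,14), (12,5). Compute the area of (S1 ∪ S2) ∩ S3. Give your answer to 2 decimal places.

40.58

The region (S1 ∪ S2) ∩ S3 is the polygon with vertices (9.667,12), (11,8), (-0.5,8), (0,11), (3,12).
By the shoelace formula its area is 40.58.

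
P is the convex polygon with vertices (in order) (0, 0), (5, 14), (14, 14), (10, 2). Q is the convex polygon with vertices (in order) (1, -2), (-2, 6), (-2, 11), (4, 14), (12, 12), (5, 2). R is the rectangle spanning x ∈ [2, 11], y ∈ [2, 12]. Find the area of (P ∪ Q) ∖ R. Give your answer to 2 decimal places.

|P ∪ Q| = 170.0471.
|(P ∪ Q) ∩ R| = 88.5.
|(P ∪ Q) ∖ R| = 170.0471 − 88.5 = 81.55.

81.55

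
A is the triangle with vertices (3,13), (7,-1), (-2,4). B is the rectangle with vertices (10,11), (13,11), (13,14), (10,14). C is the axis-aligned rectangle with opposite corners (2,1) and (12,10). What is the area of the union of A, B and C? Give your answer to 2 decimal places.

124.26

By inclusion–exclusion:
Individual areas: |A| = 53, |B| = 9, |C| = 90.
|A∩B| = 0.
|A∩C| = 27.7413.
|B∩C| = 0 (no overlap).
|A∩B∩C| = 0.
|A ∪ B ∪ C| = 152 − 27.7413 + 0 = 124.26.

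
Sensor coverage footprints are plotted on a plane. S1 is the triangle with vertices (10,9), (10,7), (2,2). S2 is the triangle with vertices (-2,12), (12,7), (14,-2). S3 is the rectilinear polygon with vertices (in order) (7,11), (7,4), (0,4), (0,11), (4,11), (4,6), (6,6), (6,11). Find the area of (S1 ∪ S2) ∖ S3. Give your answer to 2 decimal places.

|S1 ∪ S2| = 60.6827.
|(S1 ∪ S2) ∩ S3| = 14.2423.
|(S1 ∪ S2) ∖ S3| = 60.6827 − 14.2423 = 46.44.

46.44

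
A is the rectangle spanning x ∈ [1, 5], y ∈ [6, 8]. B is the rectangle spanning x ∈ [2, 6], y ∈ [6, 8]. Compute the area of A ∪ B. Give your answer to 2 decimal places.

10.00

By inclusion–exclusion:
Individual areas: |A| = 8, |B| = 8.
|A∩B|: x∈[2,5], y∈[6,8] → 3·2 = 6.
|A ∪ B| = 16 − 6 = 10.00.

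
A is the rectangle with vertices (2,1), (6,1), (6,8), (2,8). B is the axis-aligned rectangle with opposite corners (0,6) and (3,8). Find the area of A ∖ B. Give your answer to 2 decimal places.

|A∩B|: x∈[2,3], y∈[6,8] → 1·2 = 2.
|A| = 28.
|A ∖ B| = |A| − |A∩B| = 28 − 2 = 26.00.

26.00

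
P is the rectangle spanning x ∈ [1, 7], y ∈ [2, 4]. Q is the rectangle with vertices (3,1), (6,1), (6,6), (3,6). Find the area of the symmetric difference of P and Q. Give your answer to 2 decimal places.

|P∩Q|: x∈[3,6], y∈[2,4] → 3·2 = 6.
|P △ Q| = |P| + |Q| − 2·|P∩Q| = 12 + 15 − 12 = 15.00.

15.00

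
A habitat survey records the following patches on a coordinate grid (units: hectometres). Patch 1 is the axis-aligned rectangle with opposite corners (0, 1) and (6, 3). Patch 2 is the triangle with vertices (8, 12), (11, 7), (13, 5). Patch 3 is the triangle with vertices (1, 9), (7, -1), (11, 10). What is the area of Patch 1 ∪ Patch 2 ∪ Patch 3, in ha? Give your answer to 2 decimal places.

64.90

By inclusion–exclusion:
Individual areas: |Patch 1| = 12, |Patch 2| = 2, |Patch 3| = 53.
|Patch 1∩Patch 2| = 0.
|Patch 1∩Patch 3| = 1.6.
|Patch 2∩Patch 3| = 0.4981.
|Patch 1∩Patch 2∩Patch 3| = 0.
|Patch 1 ∪ Patch 2 ∪ Patch 3| = 67 − 2.0981 + 0 = 64.90.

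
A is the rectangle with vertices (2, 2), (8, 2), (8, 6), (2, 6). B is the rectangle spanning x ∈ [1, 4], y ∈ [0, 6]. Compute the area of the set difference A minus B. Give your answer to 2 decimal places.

16.00

|A∩B|: x∈[2,4], y∈[2,6] → 2·4 = 8.
|A| = 24.
|A ∖ B| = |A| − |A∩B| = 24 − 8 = 16.00.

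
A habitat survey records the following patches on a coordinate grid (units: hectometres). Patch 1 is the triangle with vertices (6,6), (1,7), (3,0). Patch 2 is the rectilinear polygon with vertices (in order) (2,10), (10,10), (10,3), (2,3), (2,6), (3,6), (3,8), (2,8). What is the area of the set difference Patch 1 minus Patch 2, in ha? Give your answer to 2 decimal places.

|Patch 1| = 16.5, |Patch 1∩Patch 2| = 10.6143.
|Patch 1 ∖ Patch 2| = |Patch 1| − |Patch 1∩Patch 2| = 16.5 − 10.6143 = 5.89.

5.89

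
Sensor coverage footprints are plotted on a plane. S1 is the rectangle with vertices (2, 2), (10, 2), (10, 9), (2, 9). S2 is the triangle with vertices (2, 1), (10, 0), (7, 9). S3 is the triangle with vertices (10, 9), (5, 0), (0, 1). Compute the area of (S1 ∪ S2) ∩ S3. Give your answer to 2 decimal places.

The region (S1 ∪ S2) ∩ S3 is the polygon with vertices (2,1), (2.625,2), (2,2), (2,2.6), (10,9), (5.325,0.584).
By the shoelace formula its area is 21.05.

21.05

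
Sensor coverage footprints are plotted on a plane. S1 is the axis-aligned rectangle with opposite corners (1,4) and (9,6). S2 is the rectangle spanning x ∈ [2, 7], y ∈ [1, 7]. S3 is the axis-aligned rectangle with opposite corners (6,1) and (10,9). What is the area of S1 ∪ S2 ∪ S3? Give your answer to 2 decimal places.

By inclusion–exclusion:
Individual areas: |S1| = 16, |S2| = 30, |S3| = 32.
|S1∩S2|: x∈[2,7], y∈[4,6] → 5·2 = 10.
|S1∩S3|: x∈[6,9], y∈[4,6] → 3·2 = 6.
|S2∩S3|: x∈[6,7], y∈[1,7] → 1·6 = 6.
|S1∩S2∩S3| = 2.
|S1 ∪ S2 ∪ S3| = 78 − 22 + 2 = 58.00.

58.00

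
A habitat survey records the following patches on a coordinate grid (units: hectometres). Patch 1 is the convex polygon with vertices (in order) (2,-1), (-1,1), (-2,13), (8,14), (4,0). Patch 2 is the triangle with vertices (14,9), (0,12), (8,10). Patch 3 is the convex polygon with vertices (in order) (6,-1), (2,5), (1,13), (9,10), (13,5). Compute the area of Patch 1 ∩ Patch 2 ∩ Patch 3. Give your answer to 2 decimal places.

The intersection is the polygon with vertices (1.161,11.71), (1.156,11.752), (7,10.5), (6.933,10.267).
By the shoelace formula its area is 0.84.

0.84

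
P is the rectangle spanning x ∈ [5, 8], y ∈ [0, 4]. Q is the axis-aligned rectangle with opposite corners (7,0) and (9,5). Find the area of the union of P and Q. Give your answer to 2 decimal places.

18.00

By inclusion–exclusion:
Individual areas: |P| = 12, |Q| = 10.
|P∩Q|: x∈[7,8], y∈[0,4] → 1·4 = 4.
|P ∪ Q| = 22 − 4 = 18.00.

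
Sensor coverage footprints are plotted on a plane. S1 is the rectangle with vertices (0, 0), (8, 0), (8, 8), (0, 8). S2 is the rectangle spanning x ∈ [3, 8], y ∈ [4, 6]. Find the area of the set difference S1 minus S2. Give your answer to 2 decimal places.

54.00

|S1∩S2|: x∈[3,8], y∈[4,6] → 5·2 = 10.
|S1| = 64.
|S1 ∖ S2| = |S1| − |S1∩S2| = 64 − 10 = 54.00.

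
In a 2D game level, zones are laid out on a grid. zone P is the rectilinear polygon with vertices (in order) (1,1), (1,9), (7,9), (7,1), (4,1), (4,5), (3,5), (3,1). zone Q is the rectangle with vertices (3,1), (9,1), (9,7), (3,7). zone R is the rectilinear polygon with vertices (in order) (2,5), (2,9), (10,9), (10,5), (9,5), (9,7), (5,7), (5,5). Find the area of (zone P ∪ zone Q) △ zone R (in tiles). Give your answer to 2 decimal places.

52.00

|zone P ∪ zone Q| = 60.
|(zone P ∪ zone Q) ∩ zone R| = 16.
|(zone P ∪ zone Q) △ zone R| = 60 + 24 − 32 = 52.00.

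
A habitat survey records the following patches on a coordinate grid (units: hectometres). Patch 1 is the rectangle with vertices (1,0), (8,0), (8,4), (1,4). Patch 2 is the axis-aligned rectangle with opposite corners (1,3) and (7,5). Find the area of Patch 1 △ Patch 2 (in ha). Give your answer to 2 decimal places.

28.00

|Patch 1∩Patch 2|: x∈[1,7], y∈[3,4] → 6·1 = 6.
|Patch 1 △ Patch 2| = |Patch 1| + |Patch 2| − 2·|Patch 1∩Patch 2| = 28 + 12 − 12 = 28.00.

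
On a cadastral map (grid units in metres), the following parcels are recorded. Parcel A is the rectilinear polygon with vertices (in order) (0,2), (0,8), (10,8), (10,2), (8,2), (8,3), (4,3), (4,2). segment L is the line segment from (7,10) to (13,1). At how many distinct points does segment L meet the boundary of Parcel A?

2

The segment meets the boundary at (10,5.5), (8.333,8).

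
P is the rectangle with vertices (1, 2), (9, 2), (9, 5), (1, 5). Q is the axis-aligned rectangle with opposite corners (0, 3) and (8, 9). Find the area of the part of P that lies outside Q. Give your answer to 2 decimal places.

|P∩Q|: x∈[1,8], y∈[3,5] → 7·2 = 14.
|P| = 24.
|P ∖ Q| = |P| − |P∩Q| = 24 − 14 = 10.00.

10.00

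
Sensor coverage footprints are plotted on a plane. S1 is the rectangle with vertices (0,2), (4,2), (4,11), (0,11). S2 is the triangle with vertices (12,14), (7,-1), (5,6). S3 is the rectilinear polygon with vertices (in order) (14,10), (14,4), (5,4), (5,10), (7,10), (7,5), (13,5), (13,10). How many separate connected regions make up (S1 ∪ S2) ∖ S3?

(S1 ∪ S2) ∖ S3 splits into 3 disjoint pieces (area 36, area 17.2143, area 7.7381).

3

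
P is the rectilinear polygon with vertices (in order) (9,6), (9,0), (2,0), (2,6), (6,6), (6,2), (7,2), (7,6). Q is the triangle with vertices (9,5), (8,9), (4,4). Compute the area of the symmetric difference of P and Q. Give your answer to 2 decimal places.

|P| = 38, |Q| = 10.5, |P∩Q| = 4.275.
|P △ Q| = |P| + |Q| − 2·|P∩Q| = 38 + 10.5 − 8.55 = 39.95.

39.95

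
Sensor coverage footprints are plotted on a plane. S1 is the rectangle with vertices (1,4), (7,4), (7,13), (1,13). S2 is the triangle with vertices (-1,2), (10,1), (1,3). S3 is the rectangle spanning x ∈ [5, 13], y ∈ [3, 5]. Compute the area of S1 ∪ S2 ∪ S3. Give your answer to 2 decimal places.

By inclusion–exclusion:
Individual areas: |S1| = 54, |S2| = 6.5, |S3| = 16.
|S1∩S2| = 0.
|S1∩S3|: x∈[5,7], y∈[4,5] → 2·1 = 2.
|S2∩S3| = 0.
|S1∩S2∩S3| = 0.
|S1 ∪ S2 ∪ S3| = 76.5 − 2 + 0 = 74.50.

74.50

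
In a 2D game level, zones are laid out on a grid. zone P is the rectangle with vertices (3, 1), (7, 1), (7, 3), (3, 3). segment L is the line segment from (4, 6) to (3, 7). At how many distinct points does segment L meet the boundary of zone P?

0

The segment lies entirely outside zone P and never meets its boundary.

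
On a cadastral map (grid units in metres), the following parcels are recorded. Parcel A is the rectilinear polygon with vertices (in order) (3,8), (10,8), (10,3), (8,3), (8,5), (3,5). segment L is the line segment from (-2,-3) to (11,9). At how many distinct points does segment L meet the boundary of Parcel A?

2

The segment meets the boundary at (9.917,8), (6.667,5).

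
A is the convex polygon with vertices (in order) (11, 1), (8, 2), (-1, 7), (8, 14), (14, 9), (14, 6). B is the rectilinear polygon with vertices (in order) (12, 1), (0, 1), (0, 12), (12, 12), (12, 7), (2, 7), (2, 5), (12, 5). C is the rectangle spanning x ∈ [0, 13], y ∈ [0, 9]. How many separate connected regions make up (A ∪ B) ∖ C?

(A ∪ B) ∖ C splits into 2 disjoint pieces (area 0.6667, area 46.4714).

2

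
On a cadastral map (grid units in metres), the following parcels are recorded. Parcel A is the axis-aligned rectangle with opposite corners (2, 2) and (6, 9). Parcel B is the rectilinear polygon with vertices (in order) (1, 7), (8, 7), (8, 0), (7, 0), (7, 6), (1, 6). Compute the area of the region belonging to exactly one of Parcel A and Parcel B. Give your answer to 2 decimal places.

33.00

|Parcel A| = 28, |Parcel B| = 13, |Parcel A∩Parcel B| = 4.
|Parcel A △ Parcel B| = |Parcel A| + |Parcel B| − 2·|Parcel A∩Parcel B| = 28 + 13 − 8 = 33.00.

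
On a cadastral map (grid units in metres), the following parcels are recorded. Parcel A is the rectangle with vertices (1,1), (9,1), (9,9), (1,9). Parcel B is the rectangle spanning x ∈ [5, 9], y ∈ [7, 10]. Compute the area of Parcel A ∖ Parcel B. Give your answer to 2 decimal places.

56.00

|Parcel A∩Parcel B|: x∈[5,9], y∈[7,9] → 4·2 = 8.
|Parcel A| = 64.
|Parcel A ∖ Parcel B| = |Parcel A| − |Parcel A∩Parcel B| = 64 − 8 = 56.00.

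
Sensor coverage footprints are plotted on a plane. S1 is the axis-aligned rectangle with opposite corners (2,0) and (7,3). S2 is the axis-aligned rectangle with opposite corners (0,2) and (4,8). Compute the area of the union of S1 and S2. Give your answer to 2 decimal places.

By inclusion–exclusion:
Individual areas: |S1| = 15, |S2| = 24.
|S1∩S2|: x∈[2,4], y∈[2,3] → 2·1 = 2.
|S1 ∪ S2| = 39 − 2 = 37.00.

37.00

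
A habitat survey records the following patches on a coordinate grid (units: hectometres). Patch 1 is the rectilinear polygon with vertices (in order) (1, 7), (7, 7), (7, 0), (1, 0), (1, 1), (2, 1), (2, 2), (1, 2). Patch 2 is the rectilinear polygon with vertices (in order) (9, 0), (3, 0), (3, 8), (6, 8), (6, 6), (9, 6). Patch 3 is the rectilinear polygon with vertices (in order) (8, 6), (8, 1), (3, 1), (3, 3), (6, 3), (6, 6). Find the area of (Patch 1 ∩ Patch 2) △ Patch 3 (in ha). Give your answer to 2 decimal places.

21.00

|Patch 1 ∩ Patch 2| = 27.
|(Patch 1 ∩ Patch 2) ∩ Patch 3| = 11.
|(Patch 1 ∩ Patch 2) △ Patch 3| = 27 + 16 − 22 = 21.00.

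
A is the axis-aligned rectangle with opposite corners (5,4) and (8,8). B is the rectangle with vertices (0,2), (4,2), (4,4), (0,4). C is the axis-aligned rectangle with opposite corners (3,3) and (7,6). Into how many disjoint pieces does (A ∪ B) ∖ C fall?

2

(A ∪ B) ∖ C splits into 2 disjoint pieces (area 8, area 7).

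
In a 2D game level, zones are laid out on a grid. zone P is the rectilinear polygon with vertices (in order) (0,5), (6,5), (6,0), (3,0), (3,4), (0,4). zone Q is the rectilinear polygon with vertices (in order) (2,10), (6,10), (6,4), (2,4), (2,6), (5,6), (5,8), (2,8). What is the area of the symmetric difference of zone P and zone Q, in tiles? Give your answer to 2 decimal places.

|zone P| = 18, |zone Q| = 18, |zone P∩zone Q| = 4.
|zone P △ zone Q| = |zone P| + |zone Q| − 2·|zone P∩zone Q| = 18 + 18 − 8 = 28.00.

28.00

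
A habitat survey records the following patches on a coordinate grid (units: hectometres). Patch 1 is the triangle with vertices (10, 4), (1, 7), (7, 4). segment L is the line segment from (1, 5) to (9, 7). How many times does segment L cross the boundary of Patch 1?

The segment meets the boundary at (4.429,5.857), (3.667,5.667).

2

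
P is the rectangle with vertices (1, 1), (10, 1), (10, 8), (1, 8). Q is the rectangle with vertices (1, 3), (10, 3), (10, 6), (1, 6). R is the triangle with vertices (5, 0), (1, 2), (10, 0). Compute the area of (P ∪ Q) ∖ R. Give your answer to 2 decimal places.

|P ∪ Q| = 63.
|(P ∪ Q) ∩ R| = 1.25.
|(P ∪ Q) ∖ R| = 63 − 1.25 = 61.75.

61.75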